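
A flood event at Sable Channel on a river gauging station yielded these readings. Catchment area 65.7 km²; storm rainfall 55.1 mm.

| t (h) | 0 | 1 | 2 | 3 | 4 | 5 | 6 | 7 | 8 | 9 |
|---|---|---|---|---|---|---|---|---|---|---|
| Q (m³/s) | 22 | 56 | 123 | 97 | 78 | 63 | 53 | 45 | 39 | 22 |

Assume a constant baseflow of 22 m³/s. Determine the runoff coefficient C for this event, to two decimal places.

ΣQ_DR = 378.0 m³/s; V = ΣQ_DR·Δt = 1.361 × 10^6 m³.
Runoff depth d = V / A = 20.71 mm.
C = d / P = 20.71 / 55.1 = 0.38.

C ≈ 0.38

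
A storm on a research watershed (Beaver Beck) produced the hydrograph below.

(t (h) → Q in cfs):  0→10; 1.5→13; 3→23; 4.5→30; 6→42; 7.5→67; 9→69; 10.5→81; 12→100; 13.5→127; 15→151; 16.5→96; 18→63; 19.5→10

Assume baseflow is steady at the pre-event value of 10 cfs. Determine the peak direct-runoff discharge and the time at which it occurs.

Subtracting baseflow gives direct-runoff ordinates: 0.0, 3.0, 13.0, 20.0, 32.0, 57.0, 59.0, 71.0, 90.0, 117.0, 141.0, 86.0, 53.0, 0.0 cfs.
The maximum is 141.0 cfs, occurring at the reading for t = 15 h.

Q_p = 141.0 cfs at t = 15 h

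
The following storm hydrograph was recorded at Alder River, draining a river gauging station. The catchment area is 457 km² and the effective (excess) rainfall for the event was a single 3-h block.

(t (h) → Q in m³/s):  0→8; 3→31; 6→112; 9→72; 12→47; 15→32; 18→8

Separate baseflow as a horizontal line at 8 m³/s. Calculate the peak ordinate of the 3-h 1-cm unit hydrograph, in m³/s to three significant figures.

Direct runoff: 0.0, 23.0, 104.0, 64.0, 39.0, 24.0, 0.0 m³/s; ΣQ_DR = 254.0 m³/s, peak = 104.0 m³/s.
Runoff depth d = ΣQ_DR·Δt / A = 254.0 × 10800 / (457 km²) = 6.003 mm.
The 1-cm UH is the DRH scaled by (10 mm)/d, so U_p = 104.0 × 10/6.003 = 173 m³/s.

U_p ≈ 173 m³/s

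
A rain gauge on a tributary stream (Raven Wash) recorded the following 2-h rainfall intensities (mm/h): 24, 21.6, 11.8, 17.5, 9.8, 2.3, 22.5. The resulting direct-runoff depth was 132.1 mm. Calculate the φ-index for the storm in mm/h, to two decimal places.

Only the 6 blocks with intensity above φ contribute runoff: 24, 21.6, 11.8, 17.5, 9.8, 22.5 mm/h.
Σ(I−φ)·Δt = d  ⇒  (24+21.6+11.8+17.5+9.8+22.5 − 6φ)·2 = 132.1
φ = (107.2 − 132.1/2) / 6 = 6.86 mm/h.

φ ≈ 6.86 mm/h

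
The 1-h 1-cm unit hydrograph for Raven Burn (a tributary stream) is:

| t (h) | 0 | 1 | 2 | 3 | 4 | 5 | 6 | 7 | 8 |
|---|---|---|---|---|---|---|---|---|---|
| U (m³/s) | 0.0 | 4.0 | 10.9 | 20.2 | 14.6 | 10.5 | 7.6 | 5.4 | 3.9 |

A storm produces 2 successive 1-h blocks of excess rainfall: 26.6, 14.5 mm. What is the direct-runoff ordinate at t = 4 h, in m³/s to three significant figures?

Q ≈ 68.1 m³/s

By discrete convolution, Q_j = Σ (P_i / 10 mm) · U_{j−i}.
At t = 4 h (j=4): Q = (26.6/10)·14.6 + (14.5/10)·20.2 = 68.1 m³/s.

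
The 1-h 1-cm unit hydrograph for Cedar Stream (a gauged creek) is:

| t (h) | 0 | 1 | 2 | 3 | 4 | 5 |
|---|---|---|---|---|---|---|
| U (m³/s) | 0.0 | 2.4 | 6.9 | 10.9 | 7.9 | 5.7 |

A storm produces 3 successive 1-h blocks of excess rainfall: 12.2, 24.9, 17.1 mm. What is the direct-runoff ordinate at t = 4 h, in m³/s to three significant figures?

Q ≈ 48.6 m³/s

By discrete convolution, Q_j = Σ (P_i / 10 mm) · U_{j−i}.
At t = 4 h (j=4): Q = (12.2/10)·7.9 + (24.9/10)·10.9 + (17.1/10)·6.9 = 48.6 m³/s.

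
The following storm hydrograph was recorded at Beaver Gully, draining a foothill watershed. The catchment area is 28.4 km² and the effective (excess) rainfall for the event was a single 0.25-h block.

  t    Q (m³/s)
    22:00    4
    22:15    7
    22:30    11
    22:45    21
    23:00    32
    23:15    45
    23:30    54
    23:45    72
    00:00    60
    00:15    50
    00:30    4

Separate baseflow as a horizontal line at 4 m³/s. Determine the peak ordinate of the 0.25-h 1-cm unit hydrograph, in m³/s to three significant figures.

Direct runoff: 0.0, 3.0, 7.0, 17.0, 28.0, 41.0, 50.0, 68.0, 56.0, 46.0, 0.0 m³/s; ΣQ_DR = 316.0 m³/s, peak = 68.0 m³/s.
Runoff depth d = ΣQ_DR·Δt / A = 316.0 × 900 / (28.4 km²) = 10.01 mm.
The 1-cm UH is the DRH scaled by (10 mm)/d, so U_p = 68.0 × 10/10.01 = 67.9 m³/s.

U_p ≈ 67.9 m³/s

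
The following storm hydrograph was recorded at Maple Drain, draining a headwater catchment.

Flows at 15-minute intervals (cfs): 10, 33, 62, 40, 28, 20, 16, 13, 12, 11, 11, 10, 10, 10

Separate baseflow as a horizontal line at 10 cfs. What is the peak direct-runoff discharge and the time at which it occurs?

Subtracting baseflow gives direct-runoff ordinates: 0.0, 23.0, 52.0, 30.0, 18.0, 10.0, 6.0, 3.0, 2.0, 1.0, 1.0, 0.0, 0.0, 0.0 cfs.
The maximum is 52.0 cfs, occurring at the reading for t = 0.5 h.

Q_p = 52.0 cfs at t = 0.5 h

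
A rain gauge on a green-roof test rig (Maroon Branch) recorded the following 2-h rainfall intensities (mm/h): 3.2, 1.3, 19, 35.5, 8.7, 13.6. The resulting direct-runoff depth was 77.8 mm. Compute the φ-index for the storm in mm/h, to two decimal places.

φ ≈ 9.73 mm/h

Only the 3 blocks with intensity above φ contribute runoff: 19, 35.5, 13.6 mm/h.
Σ(I−φ)·Δt = d  ⇒  (19+35.5+13.6 − 3φ)·2 = 77.8
φ = (68.10 − 77.8/2) / 3 = 9.73 mm/h.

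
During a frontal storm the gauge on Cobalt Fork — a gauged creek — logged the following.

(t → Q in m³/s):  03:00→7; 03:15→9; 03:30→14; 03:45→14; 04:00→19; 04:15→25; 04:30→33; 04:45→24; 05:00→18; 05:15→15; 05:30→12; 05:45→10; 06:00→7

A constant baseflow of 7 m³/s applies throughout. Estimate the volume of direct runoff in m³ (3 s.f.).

V ≈ 1.04 × 10^5 m³

Direct-runoff ordinates (Q − Q_b): 0.0, 2.0, 7.0, 7.0, 12.0, 18.0, 26.0, 17.0, 11.0, 8.0, 5.0, 3.0, 0.0 m³/s.
ΣQ_DR = 116.0 m³/s.
With Δt = 0.25 h = 900 s, V = ΣQ_DR · Δt = 116.0 × 900 = 1.04 × 10^5 m³.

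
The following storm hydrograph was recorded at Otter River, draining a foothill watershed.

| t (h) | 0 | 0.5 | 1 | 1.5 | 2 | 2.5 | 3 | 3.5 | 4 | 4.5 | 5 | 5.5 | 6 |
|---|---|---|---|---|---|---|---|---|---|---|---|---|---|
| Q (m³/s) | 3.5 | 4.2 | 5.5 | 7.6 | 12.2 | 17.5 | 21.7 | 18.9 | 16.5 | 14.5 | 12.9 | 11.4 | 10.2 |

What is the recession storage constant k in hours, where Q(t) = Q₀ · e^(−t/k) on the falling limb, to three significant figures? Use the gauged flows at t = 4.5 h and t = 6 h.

On the falling limb, Q drops from 14.5 to 10.2 m³/s between t = 4.5 h and t = 6 h (Δt = 1.5 h).
k = −Δt / ln(Q₂/Q₁) = −1.5 / ln(10.2/14.5) = 4.26 h.

k ≈ 4.26 h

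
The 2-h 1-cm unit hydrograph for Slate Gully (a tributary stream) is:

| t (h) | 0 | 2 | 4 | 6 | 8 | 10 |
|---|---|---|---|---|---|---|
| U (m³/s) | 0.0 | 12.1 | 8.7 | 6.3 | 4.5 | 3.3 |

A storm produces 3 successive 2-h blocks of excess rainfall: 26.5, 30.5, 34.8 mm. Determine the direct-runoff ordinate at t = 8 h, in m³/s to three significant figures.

Q ≈ 61.4 m³/s

By discrete convolution, Q_j = Σ (P_i / 10 mm) · U_{j−i}.
At t = 8 h (j=4): Q = (26.5/10)·4.5 + (30.5/10)·6.3 + (34.8/10)·8.7 = 61.4 m³/s.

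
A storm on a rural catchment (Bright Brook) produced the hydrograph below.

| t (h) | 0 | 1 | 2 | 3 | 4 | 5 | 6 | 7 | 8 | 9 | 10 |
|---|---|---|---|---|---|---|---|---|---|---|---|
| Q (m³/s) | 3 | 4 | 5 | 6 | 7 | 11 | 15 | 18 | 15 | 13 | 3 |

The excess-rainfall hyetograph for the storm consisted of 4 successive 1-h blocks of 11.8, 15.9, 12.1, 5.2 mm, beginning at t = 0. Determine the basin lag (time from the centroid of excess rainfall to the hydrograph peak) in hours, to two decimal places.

Centroid of excess rainfall: t_c = Σ P_i·t̄_i / ΣP_i = 1.7378 h (block centres at 0.5, 1.5, 2.5, 3.5 h).
Hydrograph peak occurs at t = 7 h, so basin lag t_L = 7 − 1.7378 = 5.26 h.

t_L ≈ 5.26 h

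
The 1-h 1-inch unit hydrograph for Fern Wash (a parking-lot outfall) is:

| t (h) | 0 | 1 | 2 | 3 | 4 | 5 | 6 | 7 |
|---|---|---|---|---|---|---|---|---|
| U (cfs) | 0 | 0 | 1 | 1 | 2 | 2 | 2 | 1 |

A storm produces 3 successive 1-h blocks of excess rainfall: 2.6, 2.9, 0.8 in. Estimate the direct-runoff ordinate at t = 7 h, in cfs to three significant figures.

By discrete convolution, Q_j = Σ (P_i / 1 in) · U_{j−i}.
At t = 7 h (j=7): Q = (2.6/1)·1 + (2.9/1)·2 + (0.8/1)·2 = 10.0 cfs.

Q ≈ 10.0 cfs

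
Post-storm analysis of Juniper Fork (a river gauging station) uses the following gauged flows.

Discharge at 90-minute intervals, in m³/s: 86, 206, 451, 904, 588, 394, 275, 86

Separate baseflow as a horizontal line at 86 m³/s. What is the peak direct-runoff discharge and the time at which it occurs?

Subtracting baseflow gives direct-runoff ordinates: 0.0, 120.0, 365.0, 818.0, 502.0, 308.0, 189.0, 0.0 m³/s.
The maximum is 818.0 m³/s, occurring at the reading for t = 4.5 h.

Q_p = 818.0 m³/s at t = 4.5 h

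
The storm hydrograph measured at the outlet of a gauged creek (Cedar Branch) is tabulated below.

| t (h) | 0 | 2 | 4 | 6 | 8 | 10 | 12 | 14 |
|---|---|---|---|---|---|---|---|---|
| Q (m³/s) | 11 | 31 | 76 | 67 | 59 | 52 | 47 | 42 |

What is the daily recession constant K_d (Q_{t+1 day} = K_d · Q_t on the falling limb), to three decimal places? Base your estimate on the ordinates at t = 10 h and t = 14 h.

K_d ≈ 0.278

Between t = 10 h and t = 14 h the flow falls from 52 to 42 m³/s over 2×2 h = 4 h.
Per-interval ratio K = (42/52)^(1/2) = 0.8987; K_d = K^(24/2) = 0.278.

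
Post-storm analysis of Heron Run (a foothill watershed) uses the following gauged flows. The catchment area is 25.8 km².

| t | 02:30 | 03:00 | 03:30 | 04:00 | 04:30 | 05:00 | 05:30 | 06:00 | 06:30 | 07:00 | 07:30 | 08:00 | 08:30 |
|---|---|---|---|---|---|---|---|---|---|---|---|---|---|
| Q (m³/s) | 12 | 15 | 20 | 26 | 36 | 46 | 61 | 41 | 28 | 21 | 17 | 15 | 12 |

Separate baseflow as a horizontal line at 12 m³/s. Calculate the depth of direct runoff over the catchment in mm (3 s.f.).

Direct runoff: 0.0, 3.0, 8.0, 14.0, 24.0, 34.0, 49.0, 29.0, 16.0, 9.0, 5.0, 3.0, 0.0 m³/s; ΣQ_DR = 194.0 m³/s.
V = ΣQ_DR · Δt = 194.0 × 1800 s = 3.492 × 10^5 m³.
Over A = 25.8 km², depth = V / A = 13.5 mm.

d ≈ 13.5 mm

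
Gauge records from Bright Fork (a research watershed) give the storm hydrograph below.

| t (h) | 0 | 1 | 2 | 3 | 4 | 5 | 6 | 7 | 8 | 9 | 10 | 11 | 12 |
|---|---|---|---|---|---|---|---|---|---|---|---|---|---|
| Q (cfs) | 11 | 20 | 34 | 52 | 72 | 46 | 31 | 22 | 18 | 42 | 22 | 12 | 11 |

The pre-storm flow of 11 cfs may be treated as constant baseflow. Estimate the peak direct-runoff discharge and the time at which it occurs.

Q_p = 61.0 cfs at t = 4 h

Subtracting baseflow gives direct-runoff ordinates: 0.0, 9.0, 23.0, 41.0, 61.0, 35.0, 20.0, 11.0, 7.0, 31.0, 11.0, 1.0, 0.0 cfs.
The maximum is 61.0 cfs, occurring at the reading for t = 4 h.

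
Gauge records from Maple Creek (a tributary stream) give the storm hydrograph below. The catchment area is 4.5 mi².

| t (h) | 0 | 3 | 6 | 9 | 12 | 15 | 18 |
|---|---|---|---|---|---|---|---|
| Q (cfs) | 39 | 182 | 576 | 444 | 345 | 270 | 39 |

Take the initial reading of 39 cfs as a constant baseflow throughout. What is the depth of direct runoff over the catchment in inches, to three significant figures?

Direct runoff: 0.0, 143.0, 537.0, 405.0, 306.0, 231.0, 0.0 cfs; ΣQ_DR = 1622 cfs.
V = ΣQ_DR · Δt = 1622 × 10800 s = 1.752 × 10^7 ft³.
Over A = 4.5 mi², depth = V / A = 1.68 in.

d ≈ 1.68 in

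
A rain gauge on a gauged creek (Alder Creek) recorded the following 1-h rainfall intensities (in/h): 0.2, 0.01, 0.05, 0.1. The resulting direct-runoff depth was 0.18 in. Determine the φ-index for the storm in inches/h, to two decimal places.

φ ≈ 0.06 in/h

Only the 2 blocks with intensity above φ contribute runoff: 0.2, 0.1 in/h.
Σ(I−φ)·Δt = d  ⇒  (0.2+0.1 − 2φ)·1 = 0.18
φ = (0.3000 − 0.18/1) / 2 = 0.06 in/h.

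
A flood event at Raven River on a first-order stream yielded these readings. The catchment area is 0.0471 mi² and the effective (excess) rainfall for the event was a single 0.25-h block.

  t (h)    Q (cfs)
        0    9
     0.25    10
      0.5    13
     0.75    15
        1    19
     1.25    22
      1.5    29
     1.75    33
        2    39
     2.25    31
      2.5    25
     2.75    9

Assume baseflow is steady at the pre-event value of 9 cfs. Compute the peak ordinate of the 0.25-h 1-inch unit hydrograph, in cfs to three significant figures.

Direct runoff: 0.0, 1.0, 4.0, 6.0, 10.0, 13.0, 20.0, 24.0, 30.0, 22.0, 16.0, 0.0 cfs; ΣQ_DR = 146.0 cfs, peak = 30.0 cfs.
Runoff depth d = ΣQ_DR·Δt / A = 146.0 × 900 / (0.0471 mi²) = 1.201 in.
The 1-inch UH is the DRH scaled by (1 in)/d, so U_p = 30.0 × 1/1.201 = 25.0 cfs.

U_p ≈ 25.0 cfs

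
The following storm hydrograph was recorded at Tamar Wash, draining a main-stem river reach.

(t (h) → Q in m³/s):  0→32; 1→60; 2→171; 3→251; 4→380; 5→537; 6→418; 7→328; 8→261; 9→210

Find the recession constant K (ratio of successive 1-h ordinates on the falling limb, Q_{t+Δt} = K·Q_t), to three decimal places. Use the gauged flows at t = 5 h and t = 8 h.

Using the recession-limb readings at t = 5 h and t = 8 h: Q falls from 537 to 261 m³/s over 3 intervals.
K = (Q₂/Q₁)^(1/3) = (261/537)^(1/3) = 0.786.

K ≈ 0.786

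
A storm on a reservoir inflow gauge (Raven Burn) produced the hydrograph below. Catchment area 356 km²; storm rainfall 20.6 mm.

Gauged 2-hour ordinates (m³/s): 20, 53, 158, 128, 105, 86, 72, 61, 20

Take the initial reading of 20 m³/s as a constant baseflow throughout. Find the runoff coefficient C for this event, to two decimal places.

ΣQ_DR = 523.0 m³/s; V = ΣQ_DR·Δt = 3.766 × 10^6 m³.
Runoff depth d = V / A = 10.58 mm.
C = d / P = 10.58 / 20.6 = 0.51.

C ≈ 0.51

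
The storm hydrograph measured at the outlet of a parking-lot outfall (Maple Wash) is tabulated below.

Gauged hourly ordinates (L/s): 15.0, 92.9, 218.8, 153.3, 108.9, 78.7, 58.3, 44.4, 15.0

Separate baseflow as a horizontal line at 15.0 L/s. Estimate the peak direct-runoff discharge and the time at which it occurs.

Subtracting baseflow gives direct-runoff ordinates: 0.0, 77.9, 203.8, 138.3, 93.9, 63.7, 43.3, 29.4, 0.0 L/s.
The maximum is 203.8 L/s, occurring at the reading for t = 2 h.

Q_p = 203.8 L/s at t = 2 h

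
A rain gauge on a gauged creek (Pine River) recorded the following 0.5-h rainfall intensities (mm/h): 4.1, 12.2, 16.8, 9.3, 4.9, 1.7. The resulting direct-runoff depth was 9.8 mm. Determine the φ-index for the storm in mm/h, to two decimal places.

φ ≈ 6.23 mm/h

Only the 3 blocks with intensity above φ contribute runoff: 12.2, 16.8, 9.3 mm/h.
Σ(I−φ)·Δt = d  ⇒  (12.2+16.8+9.3 − 3φ)·0.5 = 9.8
φ = (38.30 − 9.8/0.5) / 3 = 6.23 mm/h.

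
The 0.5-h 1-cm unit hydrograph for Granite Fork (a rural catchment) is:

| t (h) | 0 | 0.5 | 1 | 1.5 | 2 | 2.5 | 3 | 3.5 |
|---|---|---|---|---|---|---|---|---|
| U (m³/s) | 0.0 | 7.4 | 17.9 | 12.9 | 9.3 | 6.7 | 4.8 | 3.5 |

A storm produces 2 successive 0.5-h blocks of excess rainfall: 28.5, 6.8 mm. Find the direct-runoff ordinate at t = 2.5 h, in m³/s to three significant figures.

By discrete convolution, Q_j = Σ (P_i / 10 mm) · U_{j−i}.
At t = 2.5 h (j=5): Q = (28.5/10)·6.7 + (6.8/10)·9.3 = 25.4 m³/s.

Q ≈ 25.4 m³/s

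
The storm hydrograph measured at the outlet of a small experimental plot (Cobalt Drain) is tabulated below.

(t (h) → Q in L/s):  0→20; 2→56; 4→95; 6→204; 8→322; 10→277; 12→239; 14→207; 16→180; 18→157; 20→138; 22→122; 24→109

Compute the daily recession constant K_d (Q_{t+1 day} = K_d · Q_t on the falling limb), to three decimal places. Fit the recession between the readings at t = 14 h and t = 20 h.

Between t = 14 h and t = 20 h the flow falls from 207 to 138 L/s over 3×2 h = 6 h.
Per-interval ratio K = (138/207)^(1/3) = 0.8736; K_d = K^(24/2) = 0.198.

K_d ≈ 0.198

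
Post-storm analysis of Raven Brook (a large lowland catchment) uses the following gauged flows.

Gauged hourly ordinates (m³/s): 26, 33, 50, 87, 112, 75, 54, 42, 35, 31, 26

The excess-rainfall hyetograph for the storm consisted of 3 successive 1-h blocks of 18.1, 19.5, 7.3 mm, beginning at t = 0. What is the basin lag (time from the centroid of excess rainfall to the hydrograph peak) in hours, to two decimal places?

Centroid of excess rainfall: t_c = Σ P_i·t̄_i / ΣP_i = 1.2595 h (block centres at 0.5, 1.5, 2.5 h).
Hydrograph peak occurs at t = 4 h, so basin lag t_L = 4 − 1.2595 = 2.74 h.

t_L ≈ 2.74 h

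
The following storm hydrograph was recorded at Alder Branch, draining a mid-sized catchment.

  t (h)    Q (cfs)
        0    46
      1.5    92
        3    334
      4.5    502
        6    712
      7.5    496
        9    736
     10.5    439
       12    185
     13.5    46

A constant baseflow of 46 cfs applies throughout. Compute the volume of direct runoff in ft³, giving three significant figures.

Direct-runoff ordinates (Q − Q_b): 0.0, 46.0, 288.0, 456.0, 666.0, 450.0, 690.0, 393.0, 139.0, 0.0 cfs.
ΣQ_DR = 3128 cfs.
With Δt = 1.5 h = 5400 s, V = ΣQ_DR · Δt = 3128 × 5400 = 1.69 × 10^7 ft³.

V ≈ 1.69 × 10^7 ft³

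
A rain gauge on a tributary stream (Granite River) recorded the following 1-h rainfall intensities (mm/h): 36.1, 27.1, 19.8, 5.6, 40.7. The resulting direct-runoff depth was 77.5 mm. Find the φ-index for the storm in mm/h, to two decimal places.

Only the 4 blocks with intensity above φ contribute runoff: 36.1, 27.1, 19.8, 40.7 mm/h.
Σ(I−φ)·Δt = d  ⇒  (36.1+27.1+19.8+40.7 − 4φ)·1 = 77.5
φ = (123.7 − 77.5/1) / 4 = 11.55 mm/h.

φ ≈ 11.55 mm/h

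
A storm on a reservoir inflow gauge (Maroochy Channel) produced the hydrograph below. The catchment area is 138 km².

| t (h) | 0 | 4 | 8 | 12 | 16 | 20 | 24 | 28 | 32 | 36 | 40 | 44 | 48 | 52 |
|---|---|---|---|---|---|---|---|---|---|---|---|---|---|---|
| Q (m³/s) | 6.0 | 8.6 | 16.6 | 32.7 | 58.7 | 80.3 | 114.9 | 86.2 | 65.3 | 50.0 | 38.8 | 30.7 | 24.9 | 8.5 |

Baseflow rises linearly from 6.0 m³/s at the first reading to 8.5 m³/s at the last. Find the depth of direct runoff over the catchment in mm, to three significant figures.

d ≈ 54.3 mm

Direct runoff: 0.00, 2.41, 10.22, 26.12, 51.93, 73.34, 107.75, 78.85, 57.76, 42.27, 30.88, 22.58, 16.59, 0.00 m³/s; ΣQ_DR = 520.7 m³/s.
V = ΣQ_DR · Δt = 520.7 × 14400 s = 7.498 × 10^6 m³.
Over A = 138 km², depth = V / A = 54.3 mm.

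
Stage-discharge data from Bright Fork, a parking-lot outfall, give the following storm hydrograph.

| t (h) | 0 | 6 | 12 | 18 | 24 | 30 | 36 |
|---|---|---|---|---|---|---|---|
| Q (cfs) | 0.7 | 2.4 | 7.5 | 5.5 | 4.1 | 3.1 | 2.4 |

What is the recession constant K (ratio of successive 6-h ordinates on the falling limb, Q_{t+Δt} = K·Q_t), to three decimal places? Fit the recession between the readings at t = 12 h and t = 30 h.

Using the recession-limb readings at t = 12 h and t = 30 h: Q falls from 7.5 to 3.1 cfs over 3 intervals.
K = (Q₂/Q₁)^(1/3) = (3.1/7.5)^(1/3) = 0.745.

K ≈ 0.745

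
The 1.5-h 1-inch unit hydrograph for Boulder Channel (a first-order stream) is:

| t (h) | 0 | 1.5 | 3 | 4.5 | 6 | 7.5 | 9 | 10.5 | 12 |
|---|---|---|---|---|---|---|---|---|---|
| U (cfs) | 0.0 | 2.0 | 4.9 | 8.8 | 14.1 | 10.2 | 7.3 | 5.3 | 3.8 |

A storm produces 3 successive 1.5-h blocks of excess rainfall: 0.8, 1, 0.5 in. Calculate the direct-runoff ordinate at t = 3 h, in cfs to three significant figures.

Q ≈ 5.92 cfs

By discrete convolution, Q_j = Σ (P_i / 1 in) · U_{j−i}.
At t = 3 h (j=2): Q = (0.8/1)·4.9 + (1/1)·2.0 + (0.5/1)·0.0 = 5.92 cfs.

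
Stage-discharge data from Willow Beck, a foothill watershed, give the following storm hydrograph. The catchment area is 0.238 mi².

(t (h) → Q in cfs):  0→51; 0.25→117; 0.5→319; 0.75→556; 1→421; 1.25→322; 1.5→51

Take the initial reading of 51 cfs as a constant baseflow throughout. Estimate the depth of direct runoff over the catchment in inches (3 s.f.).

Direct runoff: 0.0, 66.0, 268.0, 505.0, 370.0, 271.0, 0.0 cfs; ΣQ_DR = 1480 cfs.
V = ΣQ_DR · Δt = 1480 × 900 s = 1.332 × 10^6 ft³.
Over A = 0.238 mi², depth = V / A = 2.41 in.

d ≈ 2.41 in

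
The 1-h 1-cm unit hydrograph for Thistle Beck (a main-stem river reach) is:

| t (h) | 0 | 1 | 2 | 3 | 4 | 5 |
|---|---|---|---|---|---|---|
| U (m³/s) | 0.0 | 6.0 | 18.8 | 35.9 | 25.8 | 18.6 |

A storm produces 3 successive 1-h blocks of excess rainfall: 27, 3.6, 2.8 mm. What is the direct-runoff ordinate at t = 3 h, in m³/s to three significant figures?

Q ≈ 105 m³/s

By discrete convolution, Q_j = Σ (P_i / 10 mm) · U_{j−i}.
At t = 3 h (j=3): Q = (27/10)·35.9 + (3.6/10)·18.8 + (2.8/10)·6.0 = 105 m³/s.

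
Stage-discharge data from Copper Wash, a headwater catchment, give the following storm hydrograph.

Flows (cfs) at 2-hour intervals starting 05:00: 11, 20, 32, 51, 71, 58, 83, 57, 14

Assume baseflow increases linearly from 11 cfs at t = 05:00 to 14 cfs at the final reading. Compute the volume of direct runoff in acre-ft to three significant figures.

Direct-runoff ordinates (Q − Q_b): 0.00, 8.62, 20.25, 38.88, 58.50, 45.12, 69.75, 43.38, 0.00 cfs.
ΣQ_DR = 284.5 cfs.
With Δt = 2 h = 7200 s, V = ΣQ_DR · Δt = 284.5 × 7200 = 2.05 × 10^6 ft³ = 47.0 acre-ft.

V ≈ 47.0 acre-ft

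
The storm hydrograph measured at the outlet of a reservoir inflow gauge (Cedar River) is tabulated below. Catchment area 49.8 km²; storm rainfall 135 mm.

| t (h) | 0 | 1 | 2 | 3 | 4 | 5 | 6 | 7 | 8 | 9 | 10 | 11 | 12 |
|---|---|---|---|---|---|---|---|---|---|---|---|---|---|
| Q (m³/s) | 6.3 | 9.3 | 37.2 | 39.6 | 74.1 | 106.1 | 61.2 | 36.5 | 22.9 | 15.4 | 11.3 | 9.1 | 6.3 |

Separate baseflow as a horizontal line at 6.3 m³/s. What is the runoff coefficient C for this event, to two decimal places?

ΣQ_DR = 353.4 m³/s; V = ΣQ_DR·Δt = 1.272 × 10^6 m³.
Runoff depth d = V / A = 25.55 mm.
C = d / P = 25.55 / 135 = 0.19.

C ≈ 0.19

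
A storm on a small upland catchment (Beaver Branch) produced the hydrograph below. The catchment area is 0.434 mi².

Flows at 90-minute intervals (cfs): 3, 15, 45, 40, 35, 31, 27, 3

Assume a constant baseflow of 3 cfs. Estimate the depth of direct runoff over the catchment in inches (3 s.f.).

d ≈ 0.937 in

Direct runoff: 0.0, 12.0, 42.0, 37.0, 32.0, 28.0, 24.0, 0.0 cfs; ΣQ_DR = 175.0 cfs.
V = ΣQ_DR · Δt = 175.0 × 5400 s = 9.450 × 10^5 ft³.
Over A = 0.434 mi², depth = V / A = 0.937 in.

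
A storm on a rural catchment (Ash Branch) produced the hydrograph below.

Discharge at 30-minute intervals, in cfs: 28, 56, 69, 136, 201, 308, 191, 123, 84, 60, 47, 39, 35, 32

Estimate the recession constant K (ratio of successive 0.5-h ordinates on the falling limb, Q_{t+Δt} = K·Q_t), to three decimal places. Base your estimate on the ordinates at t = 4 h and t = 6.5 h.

K ≈ 0.824

Using the recession-limb readings at t = 4 h and t = 6.5 h: Q falls from 84 to 32 cfs over 5 intervals.
K = (Q₂/Q₁)^(1/5) = (32/84)^(1/5) = 0.824.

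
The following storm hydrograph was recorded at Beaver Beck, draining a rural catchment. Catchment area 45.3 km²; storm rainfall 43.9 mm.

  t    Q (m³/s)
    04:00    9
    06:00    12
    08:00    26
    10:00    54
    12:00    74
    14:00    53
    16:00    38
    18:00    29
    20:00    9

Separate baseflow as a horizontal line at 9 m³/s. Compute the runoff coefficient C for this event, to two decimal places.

C ≈ 0.81

ΣQ_DR = 223.0 m³/s; V = ΣQ_DR·Δt = 1.606 × 10^6 m³.
Runoff depth d = V / A = 35.44 mm.
C = d / P = 35.44 / 43.9 = 0.81.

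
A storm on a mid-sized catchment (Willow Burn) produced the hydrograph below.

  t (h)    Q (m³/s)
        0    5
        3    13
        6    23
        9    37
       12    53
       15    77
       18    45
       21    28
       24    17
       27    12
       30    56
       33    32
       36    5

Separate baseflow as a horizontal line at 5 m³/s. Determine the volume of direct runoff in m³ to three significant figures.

V ≈ 3.65 × 10^6 m³

Direct-runoff ordinates (Q − Q_b): 0.0, 8.0, 18.0, 32.0, 48.0, 72.0, 40.0, 23.0, 12.0, 7.0, 51.0, 27.0, 0.0 m³/s.
ΣQ_DR = 338.0 m³/s.
With Δt = 3 h = 10800 s, V = ΣQ_DR · Δt = 338.0 × 10800 = 3.65 × 10^6 m³.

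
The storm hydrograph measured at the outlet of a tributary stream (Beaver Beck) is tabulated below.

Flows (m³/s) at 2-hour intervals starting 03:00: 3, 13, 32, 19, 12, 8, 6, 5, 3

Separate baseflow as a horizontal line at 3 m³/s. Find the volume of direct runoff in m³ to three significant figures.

V ≈ 5.33 × 10^5 m³

Direct-runoff ordinates (Q − Q_b): 0.0, 10.0, 29.0, 16.0, 9.0, 5.0, 3.0, 2.0, 0.0 m³/s.
ΣQ_DR = 74.00 m³/s.
With Δt = 2 h = 7200 s, V = ΣQ_DR · Δt = 74.00 × 7200 = 5.33 × 10^5 m³.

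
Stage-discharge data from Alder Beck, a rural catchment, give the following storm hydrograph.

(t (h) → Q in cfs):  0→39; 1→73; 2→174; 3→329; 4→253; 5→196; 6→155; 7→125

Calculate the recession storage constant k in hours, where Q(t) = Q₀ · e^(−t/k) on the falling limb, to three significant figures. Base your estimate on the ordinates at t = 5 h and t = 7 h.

k ≈ 4.45 h

On the falling limb, Q drops from 196 to 125 cfs between t = 5 h and t = 7 h (Δt = 2 h).
k = −Δt / ln(Q₂/Q₁) = −2 / ln(125/196) = 4.45 h.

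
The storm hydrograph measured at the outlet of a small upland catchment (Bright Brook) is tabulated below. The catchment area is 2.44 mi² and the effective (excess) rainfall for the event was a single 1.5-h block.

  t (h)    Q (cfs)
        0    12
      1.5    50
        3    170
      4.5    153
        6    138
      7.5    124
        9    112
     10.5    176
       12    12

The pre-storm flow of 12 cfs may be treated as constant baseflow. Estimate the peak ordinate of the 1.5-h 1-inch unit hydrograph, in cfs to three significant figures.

U_p ≈ 205 cfs

Direct runoff: 0.0, 38.0, 158.0, 141.0, 126.0, 112.0, 100.0, 164.0, 0.0 cfs; ΣQ_DR = 839.0 cfs, peak = 164.0 cfs.
Runoff depth d = ΣQ_DR·Δt / A = 839.0 × 5400 / (2.44 mi²) = 0.7992 in.
The 1-inch UH is the DRH scaled by (1 in)/d, so U_p = 164.0 × 1/0.7992 = 205 cfs.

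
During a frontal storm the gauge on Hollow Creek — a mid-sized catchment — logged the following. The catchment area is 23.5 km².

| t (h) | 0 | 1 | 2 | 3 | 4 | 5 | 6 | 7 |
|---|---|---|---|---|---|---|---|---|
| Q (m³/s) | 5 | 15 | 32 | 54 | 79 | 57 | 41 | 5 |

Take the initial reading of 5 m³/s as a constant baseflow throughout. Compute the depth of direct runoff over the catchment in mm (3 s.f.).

d ≈ 38.0 mm

Direct runoff: 0.0, 10.0, 27.0, 49.0, 74.0, 52.0, 36.0, 0.0 m³/s; ΣQ_DR = 248.0 m³/s.
V = ΣQ_DR · Δt = 248.0 × 3600 s = 8.928 × 10^5 m³.
Over A = 23.5 km², depth = V / A = 38.0 mm.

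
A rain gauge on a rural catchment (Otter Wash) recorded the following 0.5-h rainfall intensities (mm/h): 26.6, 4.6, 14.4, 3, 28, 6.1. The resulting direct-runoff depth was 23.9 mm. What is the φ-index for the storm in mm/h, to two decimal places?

φ ≈ 7.07 mm/h

Only the 3 blocks with intensity above φ contribute runoff: 26.6, 14.4, 28 mm/h.
Σ(I−φ)·Δt = d  ⇒  (26.6+14.4+28 − 3φ)·0.5 = 23.9
φ = (69.00 − 23.9/0.5) / 3 = 7.07 mm/h.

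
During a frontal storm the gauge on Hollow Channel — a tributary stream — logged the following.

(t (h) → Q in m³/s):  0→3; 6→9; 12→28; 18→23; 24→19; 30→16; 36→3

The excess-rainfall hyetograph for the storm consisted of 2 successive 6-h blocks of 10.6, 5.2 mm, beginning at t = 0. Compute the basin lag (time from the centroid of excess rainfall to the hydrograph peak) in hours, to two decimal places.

t_L ≈ 7.03 h

Centroid of excess rainfall: t_c = Σ P_i·t̄_i / ΣP_i = 4.9747 h (block centres at 3, 9 h).
Hydrograph peak occurs at t = 12 h, so basin lag t_L = 12 − 4.9747 = 7.03 h.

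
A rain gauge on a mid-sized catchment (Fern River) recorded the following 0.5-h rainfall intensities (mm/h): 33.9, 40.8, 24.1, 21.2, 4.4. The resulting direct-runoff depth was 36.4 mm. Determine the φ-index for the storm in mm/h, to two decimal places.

φ ≈ 11.80 mm/h

Only the 4 blocks with intensity above φ contribute runoff: 33.9, 40.8, 24.1, 21.2 mm/h.
Σ(I−φ)·Δt = d  ⇒  (33.9+40.8+24.1+21.2 − 4φ)·0.5 = 36.4
φ = (120.0 − 36.4/0.5) / 4 = 11.80 mm/h.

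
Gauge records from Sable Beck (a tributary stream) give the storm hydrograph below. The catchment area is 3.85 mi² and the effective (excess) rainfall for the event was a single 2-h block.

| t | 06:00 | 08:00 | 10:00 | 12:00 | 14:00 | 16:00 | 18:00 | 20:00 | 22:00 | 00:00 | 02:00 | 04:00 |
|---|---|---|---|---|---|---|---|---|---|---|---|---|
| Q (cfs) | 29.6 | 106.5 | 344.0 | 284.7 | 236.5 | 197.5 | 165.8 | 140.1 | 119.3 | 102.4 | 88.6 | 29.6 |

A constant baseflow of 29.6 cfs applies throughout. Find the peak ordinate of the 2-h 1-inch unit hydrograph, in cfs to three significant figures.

Direct runoff: 0.0, 76.9, 314.4, 255.1, 206.9, 167.9, 136.2, 110.5, 89.7, 72.8, 59.0, 0.0 cfs; ΣQ_DR = 1489 cfs, peak = 314.4 cfs.
Runoff depth d = ΣQ_DR·Δt / A = 1489 × 7200 / (3.85 mi²) = 1.199 in.
The 1-inch UH is the DRH scaled by (1 in)/d, so U_p = 314.4 × 1/1.199 = 262 cfs.

U_p ≈ 262 cfs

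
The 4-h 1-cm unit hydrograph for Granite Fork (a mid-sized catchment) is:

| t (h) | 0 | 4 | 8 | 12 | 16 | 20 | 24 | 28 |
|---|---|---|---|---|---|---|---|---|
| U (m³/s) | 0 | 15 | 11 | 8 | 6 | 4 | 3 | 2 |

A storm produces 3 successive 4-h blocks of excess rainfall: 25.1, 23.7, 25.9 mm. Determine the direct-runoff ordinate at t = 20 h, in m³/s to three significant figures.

Q ≈ 45.0 m³/s

By discrete convolution, Q_j = Σ (P_i / 10 mm) · U_{j−i}.
At t = 20 h (j=5): Q = (25.1/10)·4 + (23.7/10)·6 + (25.9/10)·8 = 45.0 m³/s.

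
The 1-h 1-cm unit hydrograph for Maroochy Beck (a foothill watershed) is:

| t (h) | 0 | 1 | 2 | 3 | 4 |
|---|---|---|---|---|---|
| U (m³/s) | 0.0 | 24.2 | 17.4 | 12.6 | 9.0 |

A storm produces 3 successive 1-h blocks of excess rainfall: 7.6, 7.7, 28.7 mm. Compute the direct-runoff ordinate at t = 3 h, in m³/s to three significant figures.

By discrete convolution, Q_j = Σ (P_i / 10 mm) · U_{j−i}.
At t = 3 h (j=3): Q = (7.6/10)·12.6 + (7.7/10)·17.4 + (28.7/10)·24.2 = 92.4 m³/s.

Q ≈ 92.4 m³/s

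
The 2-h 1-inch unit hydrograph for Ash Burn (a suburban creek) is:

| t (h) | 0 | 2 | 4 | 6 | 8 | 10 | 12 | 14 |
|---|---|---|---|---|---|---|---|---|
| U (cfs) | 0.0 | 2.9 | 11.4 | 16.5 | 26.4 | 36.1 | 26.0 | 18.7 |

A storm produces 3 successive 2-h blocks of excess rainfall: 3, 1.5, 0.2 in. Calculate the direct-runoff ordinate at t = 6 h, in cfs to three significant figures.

By discrete convolution, Q_j = Σ (P_i / 1 in) · U_{j−i}.
At t = 6 h (j=3): Q = (3/1)·16.5 + (1.5/1)·11.4 + (0.2/1)·2.9 = 67.2 cfs.

Q ≈ 67.2 cfs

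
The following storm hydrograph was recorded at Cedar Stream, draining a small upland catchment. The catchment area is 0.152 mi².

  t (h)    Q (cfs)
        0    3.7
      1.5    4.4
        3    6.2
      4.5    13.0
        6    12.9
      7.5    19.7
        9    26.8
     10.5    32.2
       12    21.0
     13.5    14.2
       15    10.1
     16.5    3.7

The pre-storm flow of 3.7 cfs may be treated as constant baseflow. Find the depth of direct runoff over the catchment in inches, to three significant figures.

d ≈ 1.89 in

Direct runoff: 0.0, 0.7, 2.5, 9.3, 9.2, 16.0, 23.1, 28.5, 17.3, 10.5, 6.4, 0.0 cfs; ΣQ_DR = 123.5 cfs.
V = ΣQ_DR · Δt = 123.5 × 5400 s = 6.669 × 10^5 ft³.
Over A = 0.152 mi², depth = V / A = 1.89 in.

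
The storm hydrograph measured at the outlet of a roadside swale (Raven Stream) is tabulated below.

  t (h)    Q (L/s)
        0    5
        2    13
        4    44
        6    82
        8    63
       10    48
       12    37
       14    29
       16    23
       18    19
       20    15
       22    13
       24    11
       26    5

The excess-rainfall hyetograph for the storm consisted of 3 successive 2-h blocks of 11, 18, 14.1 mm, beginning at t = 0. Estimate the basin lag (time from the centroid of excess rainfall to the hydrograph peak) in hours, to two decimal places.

Centroid of excess rainfall: t_c = Σ P_i·t̄_i / ΣP_i = 3.1439 h (block centres at 1, 3, 5 h).
Hydrograph peak occurs at t = 6 h, so basin lag t_L = 6 − 3.1439 = 2.86 h.

t_L ≈ 2.86 h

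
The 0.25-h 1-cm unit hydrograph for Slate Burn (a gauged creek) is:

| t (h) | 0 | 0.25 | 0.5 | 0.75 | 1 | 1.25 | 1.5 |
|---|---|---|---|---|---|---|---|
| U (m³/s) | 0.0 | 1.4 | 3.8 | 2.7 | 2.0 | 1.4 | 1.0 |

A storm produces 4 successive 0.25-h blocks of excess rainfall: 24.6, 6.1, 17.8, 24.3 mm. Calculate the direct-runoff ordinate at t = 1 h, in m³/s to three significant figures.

By discrete convolution, Q_j = Σ (P_i / 10 mm) · U_{j−i}.
At t = 1 h (j=4): Q = (24.6/10)·2.0 + (6.1/10)·2.7 + (17.8/10)·3.8 + (24.3/10)·1.4 = 16.7 m³/s.

Q ≈ 16.7 m³/s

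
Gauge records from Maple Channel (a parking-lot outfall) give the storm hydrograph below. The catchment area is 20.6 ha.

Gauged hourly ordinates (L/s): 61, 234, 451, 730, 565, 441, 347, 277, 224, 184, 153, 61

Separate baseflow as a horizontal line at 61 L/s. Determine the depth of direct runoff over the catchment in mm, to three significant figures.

d ≈ 52.4 mm

Direct runoff: 0.0, 173.0, 390.0, 669.0, 504.0, 380.0, 286.0, 216.0, 163.0, 123.0, 92.0, 0.0 L/s; ΣQ_DR = 2996 L/s.
V = ΣQ_DR · Δt = 2996 × 3600 s = 1.079 × 10^7 L.
Over A = 20.6 ha, depth = V / A = 52.4 mm.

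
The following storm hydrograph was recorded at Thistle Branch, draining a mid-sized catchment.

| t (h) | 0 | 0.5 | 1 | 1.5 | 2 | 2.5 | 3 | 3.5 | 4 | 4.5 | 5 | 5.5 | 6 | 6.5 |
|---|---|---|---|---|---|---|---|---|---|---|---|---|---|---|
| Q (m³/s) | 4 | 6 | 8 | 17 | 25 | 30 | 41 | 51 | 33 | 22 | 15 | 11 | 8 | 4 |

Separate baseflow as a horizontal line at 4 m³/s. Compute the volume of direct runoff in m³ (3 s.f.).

V ≈ 3.94 × 10^5 m³

Direct-runoff ordinates (Q − Q_b): 0.0, 2.0, 4.0, 13.0, 21.0, 26.0, 37.0, 47.0, 29.0, 18.0, 11.0, 7.0, 4.0, 0.0 m³/s.
ΣQ_DR = 219.0 m³/s.
With Δt = 0.5 h = 1800 s, V = ΣQ_DR · Δt = 219.0 × 1800 = 3.94 × 10^5 m³.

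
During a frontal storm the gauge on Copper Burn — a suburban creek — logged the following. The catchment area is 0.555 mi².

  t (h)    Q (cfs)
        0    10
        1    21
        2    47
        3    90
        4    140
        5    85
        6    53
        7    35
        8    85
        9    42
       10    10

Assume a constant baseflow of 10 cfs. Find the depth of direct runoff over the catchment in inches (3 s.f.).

d ≈ 1.42 in

Direct runoff: 0.0, 11.0, 37.0, 80.0, 130.0, 75.0, 43.0, 25.0, 75.0, 32.0, 0.0 cfs; ΣQ_DR = 508.0 cfs.
V = ΣQ_DR · Δt = 508.0 × 3600 s = 1.829 × 10^6 ft³.
Over A = 0.555 mi², depth = V / A = 1.42 in.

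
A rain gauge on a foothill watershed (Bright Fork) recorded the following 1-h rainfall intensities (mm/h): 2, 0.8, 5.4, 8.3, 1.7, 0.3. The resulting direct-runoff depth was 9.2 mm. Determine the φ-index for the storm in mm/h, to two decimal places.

φ ≈ 2.25 mm/h

Only the 2 blocks with intensity above φ contribute runoff: 5.4, 8.3 mm/h.
Σ(I−φ)·Δt = d  ⇒  (5.4+8.3 − 2φ)·1 = 9.2
φ = (13.70 − 9.2/1) / 2 = 2.25 mm/h.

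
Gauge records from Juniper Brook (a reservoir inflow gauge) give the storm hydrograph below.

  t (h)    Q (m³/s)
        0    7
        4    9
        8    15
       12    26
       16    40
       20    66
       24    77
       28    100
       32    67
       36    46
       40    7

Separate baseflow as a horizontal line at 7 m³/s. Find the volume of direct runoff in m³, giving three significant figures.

Direct-runoff ordinates (Q − Q_b): 0.0, 2.0, 8.0, 19.0, 33.0, 59.0, 70.0, 93.0, 60.0, 39.0, 0.0 m³/s.
ΣQ_DR = 383.0 m³/s.
With Δt = 4 h = 14400 s, V = ΣQ_DR · Δt = 383.0 × 14400 = 5.52 × 10^6 m³.

V ≈ 5.52 × 10^6 m³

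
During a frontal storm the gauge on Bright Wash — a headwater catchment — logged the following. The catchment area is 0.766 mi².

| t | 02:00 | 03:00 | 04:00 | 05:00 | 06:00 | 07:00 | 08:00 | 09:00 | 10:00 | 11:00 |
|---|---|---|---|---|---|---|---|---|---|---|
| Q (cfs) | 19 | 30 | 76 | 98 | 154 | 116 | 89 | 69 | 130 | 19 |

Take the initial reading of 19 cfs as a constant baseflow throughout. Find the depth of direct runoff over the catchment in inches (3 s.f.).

Direct runoff: 0.0, 11.0, 57.0, 79.0, 135.0, 97.0, 70.0, 50.0, 111.0, 0.0 cfs; ΣQ_DR = 610.0 cfs.
V = ΣQ_DR · Δt = 610.0 × 3600 s = 2.196 × 10^6 ft³.
Over A = 0.766 mi², depth = V / A = 1.23 in.

d ≈ 1.23 in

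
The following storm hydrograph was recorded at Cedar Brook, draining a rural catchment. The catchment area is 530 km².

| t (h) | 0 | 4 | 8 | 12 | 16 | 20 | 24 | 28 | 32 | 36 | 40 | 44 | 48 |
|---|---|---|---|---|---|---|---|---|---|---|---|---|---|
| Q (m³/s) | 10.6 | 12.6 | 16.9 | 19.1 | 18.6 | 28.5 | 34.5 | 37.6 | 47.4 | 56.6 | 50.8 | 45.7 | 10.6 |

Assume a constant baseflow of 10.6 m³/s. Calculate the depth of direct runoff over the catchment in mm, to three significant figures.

d ≈ 6.84 mm

Direct runoff: 0.0, 2.0, 6.3, 8.5, 8.0, 17.9, 23.9, 27.0, 36.8, 46.0, 40.2, 35.1, 0.0 m³/s; ΣQ_DR = 251.7 m³/s.
V = ΣQ_DR · Δt = 251.7 × 14400 s = 3.624 × 10^6 m³.
Over A = 530 km², depth = V / A = 6.84 mm.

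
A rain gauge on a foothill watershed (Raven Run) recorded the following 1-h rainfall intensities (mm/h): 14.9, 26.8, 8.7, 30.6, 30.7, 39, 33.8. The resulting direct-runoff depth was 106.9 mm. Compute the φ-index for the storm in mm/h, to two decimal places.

φ ≈ 11.48 mm/h

Only the 6 blocks with intensity above φ contribute runoff: 14.9, 26.8, 30.6, 30.7, 39, 33.8 mm/h.
Σ(I−φ)·Δt = d  ⇒  (14.9+26.8+30.6+30.7+39+33.8 − 6φ)·1 = 106.9
φ = (175.8 − 106.9/1) / 6 = 11.48 mm/h.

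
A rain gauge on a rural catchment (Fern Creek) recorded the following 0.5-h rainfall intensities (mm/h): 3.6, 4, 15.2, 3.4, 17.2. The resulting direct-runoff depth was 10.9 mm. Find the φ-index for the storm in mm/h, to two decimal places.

Only the 2 blocks with intensity above φ contribute runoff: 15.2, 17.2 mm/h.
Σ(I−φ)·Δt = d  ⇒  (15.2+17.2 − 2φ)·0.5 = 10.9
φ = (32.40 − 10.9/0.5) / 2 = 5.30 mm/h.

φ ≈ 5.30 mm/h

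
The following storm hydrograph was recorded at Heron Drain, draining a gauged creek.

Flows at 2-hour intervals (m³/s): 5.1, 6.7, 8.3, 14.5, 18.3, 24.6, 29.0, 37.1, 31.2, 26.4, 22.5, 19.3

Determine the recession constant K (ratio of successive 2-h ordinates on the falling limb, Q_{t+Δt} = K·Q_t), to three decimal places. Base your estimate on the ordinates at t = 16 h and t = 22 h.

K ≈ 0.852

Using the recession-limb readings at t = 16 h and t = 22 h: Q falls from 31.2 to 19.3 m³/s over 3 intervals.
K = (Q₂/Q₁)^(1/3) = (19.3/31.2)^(1/3) = 0.852.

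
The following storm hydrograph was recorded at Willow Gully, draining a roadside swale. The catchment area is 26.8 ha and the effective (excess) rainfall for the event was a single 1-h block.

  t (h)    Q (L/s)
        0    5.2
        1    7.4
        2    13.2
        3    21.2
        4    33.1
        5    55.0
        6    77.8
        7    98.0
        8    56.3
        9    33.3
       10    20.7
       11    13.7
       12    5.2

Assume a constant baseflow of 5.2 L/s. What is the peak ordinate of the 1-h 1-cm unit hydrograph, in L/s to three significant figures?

U_p ≈ 185 L/s

Direct runoff: 0.0, 2.2, 8.0, 16.0, 27.9, 49.8, 72.6, 92.8, 51.1, 28.1, 15.5, 8.5, 0.0 L/s; ΣQ_DR = 372.5 L/s, peak = 92.8 L/s.
Runoff depth d = ΣQ_DR·Δt / A = 372.5 × 3600 / (26.8 ha) = 5.004 mm.
The 1-cm UH is the DRH scaled by (10 mm)/d, so U_p = 92.8 × 10/5.004 = 185 L/s.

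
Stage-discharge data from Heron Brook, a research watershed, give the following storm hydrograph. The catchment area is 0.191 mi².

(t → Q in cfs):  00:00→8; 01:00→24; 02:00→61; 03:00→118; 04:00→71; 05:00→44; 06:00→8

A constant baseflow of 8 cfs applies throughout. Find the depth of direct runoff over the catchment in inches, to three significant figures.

d ≈ 2.26 in

Direct runoff: 0.0, 16.0, 53.0, 110.0, 63.0, 36.0, 0.0 cfs; ΣQ_DR = 278.0 cfs.
V = ΣQ_DR · Δt = 278.0 × 3600 s = 1.001 × 10^6 ft³.
Over A = 0.191 mi², depth = V / A = 2.26 in.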